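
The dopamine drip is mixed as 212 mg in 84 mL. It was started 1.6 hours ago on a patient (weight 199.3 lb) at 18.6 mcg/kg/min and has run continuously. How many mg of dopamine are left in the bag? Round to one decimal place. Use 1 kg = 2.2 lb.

50.2 mg

Weight = 199.3 lb ÷ 2.2 lb/kg = 90.59091 kg
Dose = 18.6 mcg/kg/min × 90.59091 kg = 1684.991 mcg/min
1684.991 mcg/min × 60 min/hr = 101099.5 mcg/hr
Concentration = 212 mg ÷ 84 mL = 2.52381 mg/mL = 2523.81 mcg/mL
Rate = 101099.5 mcg/hr ÷ 2523.81 mcg/mL = 40.05827 mL/hr
Volume infused = 40.05827 mL/hr × 1.6 hr = 64.09324 mL
Volume remaining = 84 − 64.09324 = 19.90676 mL
Drug remaining = 19.90676 mL × 2523.81 mcg/mL = 50240.87 mcg = 50.24087 mg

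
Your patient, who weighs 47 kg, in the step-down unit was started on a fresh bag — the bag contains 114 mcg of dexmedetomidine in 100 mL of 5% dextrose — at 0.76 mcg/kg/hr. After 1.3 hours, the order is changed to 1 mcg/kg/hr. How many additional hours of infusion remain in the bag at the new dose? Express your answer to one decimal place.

Initial rate:
Dose = 0.76 mcg/kg/hr × 47 kg = 35.72 mcg/hr
Concentration = 114 mcg ÷ 100 mL = 1.14 mcg/mL
Rate = 35.72 mcg/hr ÷ 1.14 mcg/mL = 31.33333 mL/hr
Volume infused so far = 31.33333 mL/hr × 1.3 hr = 40.73333 mL
Volume remaining = 100 − 40.73333 = 59.26667 mL
New rate:
Dose = 1 mcg/kg/hr × 47 kg = 47 mcg/hr
Rate = 47 mcg/hr ÷ 1.14 mcg/mL = 41.22807 mL/hr
Time remaining = 59.26667 mL ÷ 41.22807 mL/hr = 1.437532 hr

1.4 hours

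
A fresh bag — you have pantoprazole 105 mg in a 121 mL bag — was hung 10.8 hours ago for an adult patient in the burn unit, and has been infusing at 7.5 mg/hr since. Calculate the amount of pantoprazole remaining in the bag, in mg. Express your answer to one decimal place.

Concentration = 105 mg ÷ 121 mL = 0.8677686 mg/mL
Rate = 7.5 mg/hr ÷ 0.8677686 mg/mL = 8.642857 mL/hr
Volume infused = 8.642857 mL/hr × 10.8 hr = 93.34286 mL
Volume remaining = 121 − 93.34286 = 27.65714 mL
Drug remaining = 27.65714 mL × 0.8677686 mg/mL = 24 mg

24.0 mg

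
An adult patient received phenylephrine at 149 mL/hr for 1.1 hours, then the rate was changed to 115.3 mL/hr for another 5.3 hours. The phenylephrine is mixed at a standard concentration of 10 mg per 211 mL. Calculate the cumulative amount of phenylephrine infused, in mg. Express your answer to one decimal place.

Concentration = 10 mg ÷ 211 mL = 0.04739336 mg/mL
Stage 1: 149 mL/hr × 1.1 hr = 163.9 mL → 163.9 mL × 0.04739336 mg/mL = 7.767773 mg
Stage 2: 115.3 mL/hr × 5.3 hr = 611.09 mL → 611.09 mL × 0.04739336 mg/mL = 28.96161 mg
Total = 7.767773 + 28.96161 = 36.72938 mg

36.7 mg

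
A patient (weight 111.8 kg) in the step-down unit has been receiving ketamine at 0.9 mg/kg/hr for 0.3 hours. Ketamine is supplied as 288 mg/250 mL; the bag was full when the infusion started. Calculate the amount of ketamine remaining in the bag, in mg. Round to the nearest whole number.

Dose = 0.9 mg/kg/hr × 111.8 kg = 100.62 mg/hr
Concentration = 288 mg ÷ 250 mL = 1.152 mg/mL
Rate = 100.62 mg/hr ÷ 1.152 mg/mL = 87.34375 mL/hr
Volume infused = 87.34375 mL/hr × 0.3 hr = 26.20313 mL
Volume remaining = 250 − 26.20313 = 223.7969 mL
Drug remaining = 223.7969 mL × 1.152 mg/mL = 257.814 mg

258 mg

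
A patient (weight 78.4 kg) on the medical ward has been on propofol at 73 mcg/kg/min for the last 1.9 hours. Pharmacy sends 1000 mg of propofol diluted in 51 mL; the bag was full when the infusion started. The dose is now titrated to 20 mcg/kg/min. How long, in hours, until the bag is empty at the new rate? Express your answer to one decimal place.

Initial rate:
Dose = 73 mcg/kg/min × 78.4 kg = 5723.2 mcg/min
5723.2 mcg/min × 60 min/hr = 343392 mcg/hr
Concentration = 1000 mg ÷ 51 mL = 19.60784 mg/mL = 19607.84 mcg/mL
Rate = 343392 mcg/hr ÷ 19607.84 mcg/mL = 17.51299 mL/hr
Volume infused so far = 17.51299 mL/hr × 1.9 hr = 33.27468 mL
Volume remaining = 51 − 33.27468 = 17.72532 mL
New rate:
Dose = 20 mcg/kg/min × 78.4 kg = 1568 mcg/min
1568 mcg/min × 60 min/hr = 94080 mcg/hr
Rate = 94080 mcg/hr ÷ 19607.84 mcg/mL = 4.79808 mL/hr
Time remaining = 17.72532 mL ÷ 4.79808 mL/hr = 3.694252 hr

3.7 hours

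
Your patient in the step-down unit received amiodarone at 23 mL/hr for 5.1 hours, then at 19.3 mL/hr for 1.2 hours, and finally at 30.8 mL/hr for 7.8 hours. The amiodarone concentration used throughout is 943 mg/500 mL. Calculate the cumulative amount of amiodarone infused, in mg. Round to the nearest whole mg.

718 mg

Concentration = 943 mg ÷ 500 mL = 1.886 mg/mL
Stage 1: 23 mL/hr × 5.1 hr = 117.3 mL → 117.3 mL × 1.886 mg/mL = 221.2278 mg
Stage 2: 19.3 mL/hr × 1.2 hr = 23.16 mL → 23.16 mL × 1.886 mg/mL = 43.67976 mg
Stage 3: 30.8 mL/hr × 7.8 hr = 240.24 mL → 240.24 mL × 1.886 mg/mL = 453.0926 mg
Total = 221.2278 + 43.67976 + 453.0926 = 718.0002 mg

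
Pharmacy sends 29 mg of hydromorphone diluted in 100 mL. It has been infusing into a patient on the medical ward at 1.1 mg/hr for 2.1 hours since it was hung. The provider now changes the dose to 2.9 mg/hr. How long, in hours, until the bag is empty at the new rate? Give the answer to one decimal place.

9.2 hours

Initial rate:
Concentration = 29 mg ÷ 100 mL = 0.29 mg/mL
Rate = 1.1 mg/hr ÷ 0.29 mg/mL = 3.793103 mL/hr
Volume infused so far = 3.793103 mL/hr × 2.1 hr = 7.965517 mL
Volume remaining = 100 − 7.965517 = 92.03448 mL
New rate:
Rate = 2.9 mg/hr ÷ 0.29 mg/mL = 10 mL/hr
Time remaining = 92.03448 mL ÷ 10 mL/hr = 9.203448 hr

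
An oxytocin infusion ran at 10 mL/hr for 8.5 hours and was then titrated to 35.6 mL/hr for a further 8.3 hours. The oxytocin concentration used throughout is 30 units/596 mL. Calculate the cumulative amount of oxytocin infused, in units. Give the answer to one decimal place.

Concentration = 30 units ÷ 596 mL = 0.05033557 units/mL
Stage 1: 10 mL/hr × 8.5 hr = 85 mL → 85 mL × 0.05033557 units/mL = 4.278523 units
Stage 2: 35.6 mL/hr × 8.3 hr = 295.48 mL → 295.48 mL × 0.05033557 units/mL = 14.87315 units
Total = 4.278523 + 14.87315 = 19.15168 units

19.2 units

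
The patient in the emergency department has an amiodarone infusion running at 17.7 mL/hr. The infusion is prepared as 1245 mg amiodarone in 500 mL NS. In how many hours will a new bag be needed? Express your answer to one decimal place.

28.2 hours

Duration = 500 mL ÷ 17.7 mL/hr = 28.24859 hr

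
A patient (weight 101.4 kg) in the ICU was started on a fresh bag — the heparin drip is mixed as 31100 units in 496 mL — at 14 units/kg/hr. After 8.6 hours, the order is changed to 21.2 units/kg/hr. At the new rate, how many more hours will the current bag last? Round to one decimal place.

Initial rate:
Dose = 14 units/kg/hr × 101.4 kg = 1419.6 units/hr
Concentration = 31100 units ÷ 496 mL = 62.70161 units/mL
Rate = 1419.6 units/hr ÷ 62.70161 units/mL = 22.64057 mL/hr
Volume infused so far = 22.64057 mL/hr × 8.6 hr = 194.7089 mL
Volume remaining = 496 − 194.7089 = 301.2911 mL
New rate:
Dose = 21.2 units/kg/hr × 101.4 kg = 2149.68 units/hr
Rate = 2149.68 units/hr ÷ 62.70161 units/mL = 34.28429 mL/hr
Time remaining = 301.2911 mL ÷ 34.28429 mL/hr = 8.788024 hr

8.8 hours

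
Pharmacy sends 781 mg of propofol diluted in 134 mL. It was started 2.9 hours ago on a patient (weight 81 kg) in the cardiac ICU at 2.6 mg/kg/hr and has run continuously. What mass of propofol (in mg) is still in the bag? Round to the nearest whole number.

Dose = 2.6 mg/kg/hr × 81 kg = 210.6 mg/hr
Concentration = 781 mg ÷ 134 mL = 5.828358 mg/mL
Rate = 210.6 mg/hr ÷ 5.828358 mg/mL = 36.13367 mL/hr
Volume infused = 36.13367 mL/hr × 2.9 hr = 104.7877 mL
Volume remaining = 134 − 104.7877 = 29.21234 mL
Drug remaining = 29.21234 mL × 5.828358 mg/mL = 170.26 mg

170 mg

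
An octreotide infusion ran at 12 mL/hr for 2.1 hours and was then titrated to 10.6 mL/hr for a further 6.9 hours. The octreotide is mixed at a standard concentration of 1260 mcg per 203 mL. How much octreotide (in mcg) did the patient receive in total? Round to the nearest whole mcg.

Concentration = 1260 mcg ÷ 203 mL = 6.206897 mcg/mL
Stage 1: 12 mL/hr × 2.1 hr = 25.2 mL → 25.2 mL × 6.206897 mcg/mL = 156.4138 mcg
Stage 2: 10.6 mL/hr × 6.9 hr = 73.14 mL → 73.14 mL × 6.206897 mcg/mL = 453.9724 mcg
Total = 156.4138 + 453.9724 = 610.3862 mcg

610 mcg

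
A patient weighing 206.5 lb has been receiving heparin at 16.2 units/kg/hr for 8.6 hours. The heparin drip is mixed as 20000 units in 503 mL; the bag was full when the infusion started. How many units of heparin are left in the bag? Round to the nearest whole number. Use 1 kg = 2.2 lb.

Weight = 206.5 lb ÷ 2.2 lb/kg = 93.86364 kg
Dose = 16.2 units/kg/hr × 93.86364 kg = 1520.591 units/hr
Concentration = 20000 units ÷ 503 mL = 39.76143 units/mL
Rate = 1520.591 units/hr ÷ 39.76143 units/mL = 38.24286 mL/hr
Volume infused = 38.24286 mL/hr × 8.6 hr = 328.8886 mL
Volume remaining = 503 − 328.8886 = 174.1114 mL
Drug remaining = 174.1114 mL × 39.76143 units/mL = 6922.918 units

6923 units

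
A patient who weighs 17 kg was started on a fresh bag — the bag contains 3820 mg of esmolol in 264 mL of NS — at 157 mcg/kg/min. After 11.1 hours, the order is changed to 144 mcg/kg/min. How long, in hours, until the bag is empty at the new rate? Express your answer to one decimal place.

Initial rate:
Dose = 157 mcg/kg/min × 17 kg = 2669 mcg/min
2669 mcg/min × 60 min/hr = 160140 mcg/hr
Concentration = 3820 mg ÷ 264 mL = 14.4697 mg/mL = 14469.7 mcg/mL
Rate = 160140 mcg/hr ÷ 14469.7 mcg/mL = 11.06727 mL/hr
Volume infused so far = 11.06727 mL/hr × 11.1 hr = 122.8467 mL
Volume remaining = 264 − 122.8467 = 141.1533 mL
New rate:
Dose = 144 mcg/kg/min × 17 kg = 2448 mcg/min
2448 mcg/min × 60 min/hr = 146880 mcg/hr
Rate = 146880 mcg/hr ÷ 14469.7 mcg/mL = 10.15087 mL/hr
Time remaining = 141.1533 mL ÷ 10.15087 mL/hr = 13.90554 hr

13.9 hours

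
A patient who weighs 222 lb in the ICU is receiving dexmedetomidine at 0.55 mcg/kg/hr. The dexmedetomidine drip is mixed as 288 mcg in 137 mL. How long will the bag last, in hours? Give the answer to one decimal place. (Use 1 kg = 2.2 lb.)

Weight = 222 lb ÷ 2.2 lb/kg = 100.9091 kg
Dose = 0.55 mcg/kg/hr × 100.9091 kg = 55.5 mcg/hr
Concentration = 288 mcg ÷ 137 mL = 2.10219 mcg/mL
Rate = 55.5 mcg/hr ÷ 2.10219 mcg/mL = 26.40104 mL/hr
Duration = 137 mL ÷ 26.40104 mL/hr = 5.189189 hr

5.2 hours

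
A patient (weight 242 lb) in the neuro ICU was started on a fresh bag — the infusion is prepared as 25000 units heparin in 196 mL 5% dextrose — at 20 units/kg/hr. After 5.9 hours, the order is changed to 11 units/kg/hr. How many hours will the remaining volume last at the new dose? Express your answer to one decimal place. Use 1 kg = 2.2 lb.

Initial rate:
Weight = 242 lb ÷ 2.2 lb/kg = 110 kg
Dose = 20 units/kg/hr × 110 kg = 2200 units/hr
Concentration = 25000 units ÷ 196 mL = 127.551 units/mL
Rate = 2200 units/hr ÷ 127.551 units/mL = 17.248 mL/hr
Volume infused so far = 17.248 mL/hr × 5.9 hr = 101.7632 mL
Volume remaining = 196 − 101.7632 = 94.2368 mL
New rate:
Dose = 11 units/kg/hr × 110 kg = 1210 units/hr
Rate = 1210 units/hr ÷ 127.551 units/mL = 9.4864 mL/hr
Time remaining = 94.2368 mL ÷ 9.4864 mL/hr = 9.933884 hr

9.9 hours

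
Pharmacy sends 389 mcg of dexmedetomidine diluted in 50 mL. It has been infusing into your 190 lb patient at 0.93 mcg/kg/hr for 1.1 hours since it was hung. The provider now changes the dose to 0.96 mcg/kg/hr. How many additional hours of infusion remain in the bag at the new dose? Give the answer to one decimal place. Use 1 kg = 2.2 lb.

Initial rate:
Weight = 190 lb ÷ 2.2 lb/kg = 86.36364 kg
Dose = 0.93 mcg/kg/hr × 86.36364 kg = 80.31818 mcg/hr
Concentration = 389 mcg ÷ 50 mL = 7.78 mcg/mL
Rate = 80.31818 mcg/hr ÷ 7.78 mcg/mL = 10.32367 mL/hr
Volume infused so far = 10.32367 mL/hr × 1.1 hr = 11.35604 mL
Volume remaining = 50 − 11.35604 = 38.64396 mL
New rate:
Dose = 0.96 mcg/kg/hr × 86.36364 kg = 82.90909 mcg/hr
Rate = 82.90909 mcg/hr ÷ 7.78 mcg/mL = 10.6567 mL/hr
Time remaining = 38.64396 mL ÷ 10.6567 mL/hr = 3.626261 hr

3.6 hours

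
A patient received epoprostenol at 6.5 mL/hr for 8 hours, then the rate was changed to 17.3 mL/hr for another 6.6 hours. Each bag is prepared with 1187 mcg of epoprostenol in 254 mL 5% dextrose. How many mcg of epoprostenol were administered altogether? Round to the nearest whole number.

Concentration = 1187 mcg ÷ 254 mL = 4.673228 mcg/mL
Stage 1: 6.5 mL/hr × 8 hr = 52 mL → 52 mL × 4.673228 mcg/mL = 243.0079 mcg
Stage 2: 17.3 mL/hr × 6.6 hr = 114.18 mL → 114.18 mL × 4.673228 mcg/mL = 533.5892 mcg
Total = 243.0079 + 533.5892 = 776.5971 mcg

777 mcg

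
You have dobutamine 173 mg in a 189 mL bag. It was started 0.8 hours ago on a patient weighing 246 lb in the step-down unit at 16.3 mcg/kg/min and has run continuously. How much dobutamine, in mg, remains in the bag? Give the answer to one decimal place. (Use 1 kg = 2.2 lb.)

Weight = 246 lb ÷ 2.2 lb/kg = 111.8182 kg
Dose = 16.3 mcg/kg/min × 111.8182 kg = 1822.636 mcg/min
1822.636 mcg/min × 60 min/hr = 109358.2 mcg/hr
Concentration = 173 mg ÷ 189 mL = 0.9153439 mg/mL = 915.3439 mcg/mL
Rate = 109358.2 mcg/hr ÷ 915.3439 mcg/mL = 119.4722 mL/hr
Volume infused = 119.4722 mL/hr × 0.8 hr = 95.57779 mL
Volume remaining = 189 − 95.57779 = 93.42221 mL
Drug remaining = 93.42221 mL × 915.3439 mcg/mL = 85513.45 mcg = 85.51345 mg

85.5 mg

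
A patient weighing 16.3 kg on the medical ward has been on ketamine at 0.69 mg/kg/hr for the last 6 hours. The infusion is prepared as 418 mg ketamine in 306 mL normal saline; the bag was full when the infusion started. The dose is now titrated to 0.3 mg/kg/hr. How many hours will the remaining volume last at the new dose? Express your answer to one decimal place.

71.7 hours

Initial rate:
Dose = 0.69 mg/kg/hr × 16.3 kg = 11.247 mg/hr
Concentration = 418 mg ÷ 306 mL = 1.366013 mg/mL
Rate = 11.247 mg/hr ÷ 1.366013 mg/mL = 8.23345 mL/hr
Volume infused so far = 8.23345 mL/hr × 6 hr = 49.4007 mL
Volume remaining = 306 − 49.4007 = 256.5993 mL
New rate:
Dose = 0.3 mg/kg/hr × 16.3 kg = 4.89 mg/hr
Rate = 4.89 mg/hr ÷ 1.366013 mg/mL = 3.579761 mL/hr
Time remaining = 256.5993 mL ÷ 3.579761 mL/hr = 71.68057 hr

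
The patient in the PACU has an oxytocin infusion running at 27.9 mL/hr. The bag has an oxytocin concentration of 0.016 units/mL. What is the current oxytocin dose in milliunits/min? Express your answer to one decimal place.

Concentration = 0.016 units/mL = 16 milliunits/mL
Drug rate = 27.9 mL/hr × 16 milliunits/mL = 446.4 milliunits/hr
446.4 milliunits/hr ÷ 60 min/hr = 7.44 milliunits/min

7.4 milliunits/min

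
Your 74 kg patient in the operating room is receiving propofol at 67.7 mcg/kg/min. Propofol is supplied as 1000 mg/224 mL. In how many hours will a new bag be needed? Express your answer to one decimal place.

3.3 hours

Dose = 67.7 mcg/kg/min × 74 kg = 5009.8 mcg/min
5009.8 mcg/min × 60 min/hr = 300588 mcg/hr
Concentration = 1000 mg ÷ 224 mL = 4.464286 mg/mL = 4464.286 mcg/mL
Rate = 300588 mcg/hr ÷ 4464.286 mcg/mL = 67.33171 mL/hr
Duration = 224 mL ÷ 67.33171 mL/hr = 3.326813 hr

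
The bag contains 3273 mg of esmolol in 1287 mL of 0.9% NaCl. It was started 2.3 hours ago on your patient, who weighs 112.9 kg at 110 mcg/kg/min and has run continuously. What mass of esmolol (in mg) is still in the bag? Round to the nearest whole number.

Dose = 110 mcg/kg/min × 112.9 kg = 12419 mcg/min
12419 mcg/min × 60 min/hr = 745140 mcg/hr
Concentration = 3273 mg ÷ 1287 mL = 2.543124 mg/mL = 2543.124 mcg/mL
Rate = 745140 mcg/hr ÷ 2543.124 mcg/mL = 293.0019 mL/hr
Volume infused = 293.0019 mL/hr × 2.3 hr = 673.9043 mL
Volume remaining = 1287 − 673.9043 = 613.0957 mL
Drug remaining = 613.0957 mL × 2543.124 mcg/mL = 1559178 mcg = 1559.178 mg

1559 mg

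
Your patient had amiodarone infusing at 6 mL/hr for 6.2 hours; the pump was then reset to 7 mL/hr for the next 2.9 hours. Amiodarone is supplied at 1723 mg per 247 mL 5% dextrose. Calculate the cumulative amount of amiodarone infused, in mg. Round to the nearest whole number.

401 mg

Concentration = 1723 mg ÷ 247 mL = 6.975709 mg/mL
Stage 1: 6 mL/hr × 6.2 hr = 37.2 mL → 37.2 mL × 6.975709 mg/mL = 259.4964 mg
Stage 2: 7 mL/hr × 2.9 hr = 20.3 mL → 20.3 mL × 6.975709 mg/mL = 141.6069 mg
Total = 259.4964 + 141.6069 = 401.1032 mg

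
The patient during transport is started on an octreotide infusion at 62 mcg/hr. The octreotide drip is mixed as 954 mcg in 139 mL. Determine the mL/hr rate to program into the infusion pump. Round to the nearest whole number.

9 mL/hr

Concentration = 954 mcg ÷ 139 mL = 6.863309 mcg/mL
Rate = 62 mcg/hr ÷ 6.863309 mcg/mL = 9.033543 mL/hr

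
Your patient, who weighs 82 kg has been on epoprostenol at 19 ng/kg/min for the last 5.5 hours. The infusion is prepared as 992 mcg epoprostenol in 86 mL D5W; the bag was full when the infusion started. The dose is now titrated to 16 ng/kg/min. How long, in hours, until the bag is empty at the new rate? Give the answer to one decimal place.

6.1 hours

Initial rate:
Dose = 19 ng/kg/min × 82 kg = 1558 ng/min
1558 ng/min × 60 min/hr = 93480 ng/hr
Concentration = 992 mcg ÷ 86 mL = 11.53488 mcg/mL = 11534.88 ng/mL
Rate = 93480 ng/hr ÷ 11534.88 ng/mL = 8.104113 mL/hr
Volume infused so far = 8.104113 mL/hr × 5.5 hr = 44.57262 mL
Volume remaining = 86 − 44.57262 = 41.42738 mL
New rate:
Dose = 16 ng/kg/min × 82 kg = 1312 ng/min
1312 ng/min × 60 min/hr = 78720 ng/hr
Rate = 78720 ng/hr ÷ 11534.88 ng/mL = 6.824516 mL/hr
Time remaining = 41.42738 mL ÷ 6.824516 mL/hr = 6.070376 hr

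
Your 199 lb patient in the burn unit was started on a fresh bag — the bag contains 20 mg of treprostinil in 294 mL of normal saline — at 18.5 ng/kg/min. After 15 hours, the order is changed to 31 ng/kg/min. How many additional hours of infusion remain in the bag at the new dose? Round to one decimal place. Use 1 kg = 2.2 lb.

Initial rate:
Weight = 199 lb ÷ 2.2 lb/kg = 90.45455 kg
Dose = 18.5 ng/kg/min × 90.45455 kg = 1673.409 ng/min
1673.409 ng/min × 60 min/hr = 100404.5 ng/hr
Concentration = 20 mg ÷ 294 mL = 0.06802721 mg/mL = 68027.21 ng/mL
Rate = 100404.5 ng/hr ÷ 68027.21 ng/mL = 1.475947 mL/hr
Volume infused so far = 1.475947 mL/hr × 15 hr = 22.1392 mL
Volume remaining = 294 − 22.1392 = 271.8608 mL
New rate:
Dose = 31 ng/kg/min × 90.45455 kg = 2804.091 ng/min
2804.091 ng/min × 60 min/hr = 168245.5 ng/hr
Rate = 168245.5 ng/hr ÷ 68027.21 ng/mL = 2.473208 mL/hr
Time remaining = 271.8608 mL ÷ 2.473208 mL/hr = 109.9223 hr

109.9 hours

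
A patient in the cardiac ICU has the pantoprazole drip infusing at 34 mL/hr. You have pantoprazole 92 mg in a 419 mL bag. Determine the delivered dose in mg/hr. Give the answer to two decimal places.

7.47 mg/hr

Concentration = 92 mg ÷ 419 mL = 0.2195704 mg/mL
Drug rate = 34 mL/hr × 0.2195704 mg/mL = 7.465394 mg/hr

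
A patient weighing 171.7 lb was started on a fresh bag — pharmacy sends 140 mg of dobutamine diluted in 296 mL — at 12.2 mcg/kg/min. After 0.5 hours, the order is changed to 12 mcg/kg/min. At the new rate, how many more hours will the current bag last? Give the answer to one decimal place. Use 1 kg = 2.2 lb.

2.0 hours

Initial rate:
Weight = 171.7 lb ÷ 2.2 lb/kg = 78.04545 kg
Dose = 12.2 mcg/kg/min × 78.04545 kg = 952.1545 mcg/min
952.1545 mcg/min × 60 min/hr = 57129.27 mcg/hr
Concentration = 140 mg ÷ 296 mL = 0.472973 mg/mL = 472.973 mcg/mL
Rate = 57129.27 mcg/hr ÷ 472.973 mcg/mL = 120.7876 mL/hr
Volume infused so far = 120.7876 mL/hr × 0.5 hr = 60.3938 mL
Volume remaining = 296 − 60.3938 = 235.6062 mL
New rate:
Dose = 12 mcg/kg/min × 78.04545 kg = 936.5455 mcg/min
936.5455 mcg/min × 60 min/hr = 56192.73 mcg/hr
Rate = 56192.73 mcg/hr ÷ 472.973 mcg/mL = 118.8075 mL/hr
Time remaining = 235.6062 mL ÷ 118.8075 mL/hr = 1.983092 hr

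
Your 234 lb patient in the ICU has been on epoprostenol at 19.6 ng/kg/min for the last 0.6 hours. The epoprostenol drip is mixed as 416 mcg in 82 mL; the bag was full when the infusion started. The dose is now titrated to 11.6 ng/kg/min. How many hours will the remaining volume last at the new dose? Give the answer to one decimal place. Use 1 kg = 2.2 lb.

Initial rate:
Weight = 234 lb ÷ 2.2 lb/kg = 106.3636 kg
Dose = 19.6 ng/kg/min × 106.3636 kg = 2084.727 ng/min
2084.727 ng/min × 60 min/hr = 125083.6 ng/hr
Concentration = 416 mcg ÷ 82 mL = 5.073171 mcg/mL = 5073.171 ng/mL
Rate = 125083.6 ng/hr ÷ 5073.171 ng/mL = 24.65591 mL/hr
Volume infused so far = 24.65591 mL/hr × 0.6 hr = 14.79355 mL
Volume remaining = 82 − 14.79355 = 67.20645 mL
New rate:
Dose = 11.6 ng/kg/min × 106.3636 kg = 1233.818 ng/min
1233.818 ng/min × 60 min/hr = 74029.09 ng/hr
Rate = 74029.09 ng/hr ÷ 5073.171 ng/mL = 14.59227 mL/hr
Time remaining = 67.20645 mL ÷ 14.59227 mL/hr = 4.605619 hr

4.6 hours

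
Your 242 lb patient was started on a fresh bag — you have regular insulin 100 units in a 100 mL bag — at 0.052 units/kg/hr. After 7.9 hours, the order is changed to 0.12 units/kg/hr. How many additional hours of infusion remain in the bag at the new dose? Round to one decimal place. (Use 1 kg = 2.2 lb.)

4.2 hours

Initial rate:
Weight = 242 lb ÷ 2.2 lb/kg = 110 kg
Dose = 0.052 units/kg/hr × 110 kg = 5.72 units/hr
Concentration = 100 units ÷ 100 mL = 1 units/mL
Rate = 5.72 units/hr ÷ 1 units/mL = 5.72 mL/hr
Volume infused so far = 5.72 mL/hr × 7.9 hr = 45.188 mL
Volume remaining = 100 − 45.188 = 54.812 mL
New rate:
Dose = 0.12 units/kg/hr × 110 kg = 13.2 units/hr
Rate = 13.2 units/hr ÷ 1 units/mL = 13.2 mL/hr
Time remaining = 54.812 mL ÷ 13.2 mL/hr = 4.152424 hr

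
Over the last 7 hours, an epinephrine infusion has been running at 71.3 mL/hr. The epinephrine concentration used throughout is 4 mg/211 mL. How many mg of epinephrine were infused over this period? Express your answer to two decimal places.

9.46 mg

Concentration = 4 mg ÷ 211 mL = 0.01895735 mg/mL = 18.95735 mcg/mL
Drug rate = 71.3 mL/hr × 18.95735 mcg/mL = 1351.659 mcg/hr
Total = 1351.659 mcg/hr × 7 hr = 9461.611 mcg = 9.461611 mg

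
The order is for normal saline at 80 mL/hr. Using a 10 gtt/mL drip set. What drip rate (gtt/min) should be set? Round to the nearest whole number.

80 mL/hr ÷ 60 min/hr = 1.333333 mL/min
1.333333 mL/min × 10 gtt/mL = 13.33333 gtt/min

13 gtt/min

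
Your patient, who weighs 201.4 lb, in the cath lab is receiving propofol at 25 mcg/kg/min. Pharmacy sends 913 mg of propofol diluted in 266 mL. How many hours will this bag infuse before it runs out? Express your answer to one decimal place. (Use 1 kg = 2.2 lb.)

Weight = 201.4 lb ÷ 2.2 lb/kg = 91.54545 kg
Dose = 25 mcg/kg/min × 91.54545 kg = 2288.636 mcg/min
2288.636 mcg/min × 60 min/hr = 137318.2 mcg/hr
Concentration = 913 mg ÷ 266 mL = 3.432331 mg/mL = 3432.331 mcg/mL
Rate = 137318.2 mcg/hr ÷ 3432.331 mcg/mL = 40.00727 mL/hr
Duration = 266 mL ÷ 40.00727 mL/hr = 6.648792 hr

6.6 hours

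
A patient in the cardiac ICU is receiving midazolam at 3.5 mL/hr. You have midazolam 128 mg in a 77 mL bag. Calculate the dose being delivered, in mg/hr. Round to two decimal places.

5.82 mg/hr

Concentration = 128 mg ÷ 77 mL = 1.662338 mg/mL
Drug rate = 3.5 mL/hr × 1.662338 mg/mL = 5.818182 mg/hr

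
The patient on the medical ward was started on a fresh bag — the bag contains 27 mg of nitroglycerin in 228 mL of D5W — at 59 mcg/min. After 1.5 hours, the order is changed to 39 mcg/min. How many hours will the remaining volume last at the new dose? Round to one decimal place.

9.3 hours

Initial rate:
59 mcg/min × 60 min/hr = 3540 mcg/hr
Concentration = 27 mg ÷ 228 mL = 0.1184211 mg/mL = 118.4211 mcg/mL
Rate = 3540 mcg/hr ÷ 118.4211 mcg/mL = 29.89333 mL/hr
Volume infused so far = 29.89333 mL/hr × 1.5 hr = 44.84 mL
Volume remaining = 228 − 44.84 = 183.16 mL
New rate:
39 mcg/min × 60 min/hr = 2340 mcg/hr
Rate = 2340 mcg/hr ÷ 118.4211 mcg/mL = 19.76 mL/hr
Time remaining = 183.16 mL ÷ 19.76 mL/hr = 9.269231 hr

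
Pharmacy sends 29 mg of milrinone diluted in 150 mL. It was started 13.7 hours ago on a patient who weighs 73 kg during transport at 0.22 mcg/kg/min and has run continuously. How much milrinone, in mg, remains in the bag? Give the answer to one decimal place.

Dose = 0.22 mcg/kg/min × 73 kg = 16.06 mcg/min
16.06 mcg/min × 60 min/hr = 963.6 mcg/hr
Concentration = 29 mg ÷ 150 mL = 0.1933333 mg/mL = 193.3333 mcg/mL
Rate = 963.6 mcg/hr ÷ 193.3333 mcg/mL = 4.984138 mL/hr
Volume infused = 4.984138 mL/hr × 13.7 hr = 68.28269 mL
Volume remaining = 150 − 68.28269 = 81.71731 mL
Drug remaining = 81.71731 mL × 193.3333 mcg/mL = 15798.68 mcg = 15.79868 mg

15.8 mg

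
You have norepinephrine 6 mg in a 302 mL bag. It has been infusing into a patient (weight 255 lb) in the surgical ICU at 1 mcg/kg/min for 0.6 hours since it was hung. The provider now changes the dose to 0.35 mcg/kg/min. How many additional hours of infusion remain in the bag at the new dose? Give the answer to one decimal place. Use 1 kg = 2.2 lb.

Initial rate:
Weight = 255 lb ÷ 2.2 lb/kg = 115.9091 kg
Dose = 1 mcg/kg/min × 115.9091 kg = 115.9091 mcg/min
115.9091 mcg/min × 60 min/hr = 6954.545 mcg/hr
Concentration = 6 mg ÷ 302 mL = 0.01986755 mg/mL = 19.86755 mcg/mL
Rate = 6954.545 mcg/hr ÷ 19.86755 mcg/mL = 350.0455 mL/hr
Volume infused so far = 350.0455 mL/hr × 0.6 hr = 210.0273 mL
Volume remaining = 302 − 210.0273 = 91.97273 mL
New rate:
Dose = 0.35 mcg/kg/min × 115.9091 kg = 40.56818 mcg/min
40.56818 mcg/min × 60 min/hr = 2434.091 mcg/hr
Rate = 2434.091 mcg/hr ÷ 19.86755 mcg/mL = 122.5159 mL/hr
Time remaining = 91.97273 mL ÷ 122.5159 mL/hr = 0.7507003 hr

0.8 hours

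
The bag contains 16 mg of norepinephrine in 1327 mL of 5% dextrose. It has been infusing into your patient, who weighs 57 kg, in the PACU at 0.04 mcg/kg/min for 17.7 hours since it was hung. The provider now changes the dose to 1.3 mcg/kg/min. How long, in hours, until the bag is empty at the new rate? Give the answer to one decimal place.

Initial rate:
Dose = 0.04 mcg/kg/min × 57 kg = 2.28 mcg/min
2.28 mcg/min × 60 min/hr = 136.8 mcg/hr
Concentration = 16 mg ÷ 1327 mL = 0.01205727 mg/mL = 12.05727 mcg/mL
Rate = 136.8 mcg/hr ÷ 12.05727 mcg/mL = 11.34585 mL/hr
Volume infused so far = 11.34585 mL/hr × 17.7 hr = 200.8215 mL
Volume remaining = 1327 − 200.8215 = 1126.178 mL
New rate:
Dose = 1.3 mcg/kg/min × 57 kg = 74.1 mcg/min
74.1 mcg/min × 60 min/hr = 4446 mcg/hr
Rate = 4446 mcg/hr ÷ 12.05727 mcg/mL = 368.7401 mL/hr
Time remaining = 1126.178 mL ÷ 368.7401 mL/hr = 3.054125 hr

3.1 hours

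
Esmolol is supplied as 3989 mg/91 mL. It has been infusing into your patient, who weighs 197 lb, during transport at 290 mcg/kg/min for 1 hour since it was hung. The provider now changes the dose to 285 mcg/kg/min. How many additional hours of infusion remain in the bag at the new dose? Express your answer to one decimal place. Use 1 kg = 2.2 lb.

Initial rate:
Weight = 197 lb ÷ 2.2 lb/kg = 89.54545 kg
Dose = 290 mcg/kg/min × 89.54545 kg = 25968.18 mcg/min
25968.18 mcg/min × 60 min/hr = 1558091 mcg/hr
Concentration = 3989 mg ÷ 91 mL = 43.83516 mg/mL = 43835.16 mcg/mL
Rate = 1558091 mcg/hr ÷ 43835.16 mcg/mL = 35.54432 mL/hr
Volume infused so far = 35.54432 mL/hr × 1 hr = 35.54432 mL
Volume remaining = 91 − 35.54432 = 55.45568 mL
New rate:
Dose = 285 mcg/kg/min × 89.54545 kg = 25520.45 mcg/min
25520.45 mcg/min × 60 min/hr = 1531227 mcg/hr
Rate = 1531227 mcg/hr ÷ 43835.16 mcg/mL = 34.93148 mL/hr
Time remaining = 55.45568 mL ÷ 34.93148 mL/hr = 1.587556 hr

1.6 hours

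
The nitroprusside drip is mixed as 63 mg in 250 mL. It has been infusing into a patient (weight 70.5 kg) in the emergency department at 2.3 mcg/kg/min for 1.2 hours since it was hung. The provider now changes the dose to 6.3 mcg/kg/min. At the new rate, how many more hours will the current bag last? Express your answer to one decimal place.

Initial rate:
Dose = 2.3 mcg/kg/min × 70.5 kg = 162.15 mcg/min
162.15 mcg/min × 60 min/hr = 9729 mcg/hr
Concentration = 63 mg ÷ 250 mL = 0.252 mg/mL = 252 mcg/mL
Rate = 9729 mcg/hr ÷ 252 mcg/mL = 38.60714 mL/hr
Volume infused so far = 38.60714 mL/hr × 1.2 hr = 46.32857 mL
Volume remaining = 250 − 46.32857 = 203.6714 mL
New rate:
Dose = 6.3 mcg/kg/min × 70.5 kg = 444.15 mcg/min
444.15 mcg/min × 60 min/hr = 26649 mcg/hr
Rate = 26649 mcg/hr ÷ 252 mcg/mL = 105.75 mL/hr
Time remaining = 203.6714 mL ÷ 105.75 mL/hr = 1.925971 hr

1.9 hours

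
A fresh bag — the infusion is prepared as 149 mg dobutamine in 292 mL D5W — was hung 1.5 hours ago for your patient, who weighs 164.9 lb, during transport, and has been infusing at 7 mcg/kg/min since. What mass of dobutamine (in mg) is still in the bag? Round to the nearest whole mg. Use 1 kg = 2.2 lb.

Weight = 164.9 lb ÷ 2.2 lb/kg = 74.95455 kg
Dose = 7 mcg/kg/min × 74.95455 kg = 524.6818 mcg/min
524.6818 mcg/min × 60 min/hr = 31480.91 mcg/hr
Concentration = 149 mg ÷ 292 mL = 0.510274 mg/mL = 510.274 mcg/mL
Rate = 31480.91 mcg/hr ÷ 510.274 mcg/mL = 61.69413 mL/hr
Volume infused = 61.69413 mL/hr × 1.5 hr = 92.5412 mL
Volume remaining = 292 − 92.5412 = 199.4588 mL
Drug remaining = 199.4588 mL × 510.274 mcg/mL = 101778.6 mcg = 101.7786 mg

102 mg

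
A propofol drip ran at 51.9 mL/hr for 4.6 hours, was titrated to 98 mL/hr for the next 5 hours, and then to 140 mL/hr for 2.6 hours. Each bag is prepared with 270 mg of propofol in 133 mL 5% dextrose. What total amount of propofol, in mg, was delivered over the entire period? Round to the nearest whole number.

Concentration = 270 mg ÷ 133 mL = 2.030075 mg/mL
Stage 1: 51.9 mL/hr × 4.6 hr = 238.74 mL → 238.74 mL × 2.030075 mg/mL = 484.6602 mg
Stage 2: 98 mL/hr × 5 hr = 490 mL → 490 mL × 2.030075 mg/mL = 994.7368 mg
Stage 3: 140 mL/hr × 2.6 hr = 364 mL → 364 mL × 2.030075 mg/mL = 738.9474 mg
Total = 484.6602 + 994.7368 + 738.9474 = 2218.344 mg

2218 mg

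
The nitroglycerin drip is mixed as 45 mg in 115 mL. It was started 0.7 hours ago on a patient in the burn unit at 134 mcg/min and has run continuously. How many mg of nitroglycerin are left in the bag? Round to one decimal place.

134 mcg/min × 60 min/hr = 8040 mcg/hr
Concentration = 45 mg ÷ 115 mL = 0.3913043 mg/mL = 391.3043 mcg/mL
Rate = 8040 mcg/hr ÷ 391.3043 mcg/mL = 20.54667 mL/hr
Volume infused = 20.54667 mL/hr × 0.7 hr = 14.38267 mL
Volume remaining = 115 − 14.38267 = 100.6173 mL
Drug remaining = 100.6173 mL × 391.3043 mcg/mL = 39372 mcg = 39.372 mg

39.4 mg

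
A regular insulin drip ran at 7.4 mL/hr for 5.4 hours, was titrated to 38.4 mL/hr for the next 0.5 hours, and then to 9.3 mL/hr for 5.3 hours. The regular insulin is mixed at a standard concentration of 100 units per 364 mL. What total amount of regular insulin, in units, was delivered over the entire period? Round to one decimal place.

Concentration = 100 units ÷ 364 mL = 0.2747253 units/mL
Stage 1: 7.4 mL/hr × 5.4 hr = 39.96 mL → 39.96 mL × 0.2747253 units/mL = 10.97802 units
Stage 2: 38.4 mL/hr × 0.5 hr = 19.2 mL → 19.2 mL × 0.2747253 units/mL = 5.274725 units
Stage 3: 9.3 mL/hr × 5.3 hr = 49.29 mL → 49.29 mL × 0.2747253 units/mL = 13.54121 units
Total = 10.97802 + 5.274725 + 13.54121 = 29.79396 units

29.8 units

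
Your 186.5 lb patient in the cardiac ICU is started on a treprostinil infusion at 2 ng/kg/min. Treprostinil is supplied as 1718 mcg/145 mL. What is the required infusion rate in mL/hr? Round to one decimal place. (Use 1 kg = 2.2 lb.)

Weight = 186.5 lb ÷ 2.2 lb/kg = 84.77273 kg
Dose = 2 ng/kg/min × 84.77273 kg = 169.5455 ng/min
169.5455 ng/min × 60 min/hr = 10172.73 ng/hr
Concentration = 1718 mcg ÷ 145 mL = 11.84828 mcg/mL = 11848.28 ng/mL
Rate = 10172.73 ng/hr ÷ 11848.28 ng/mL = 0.8585829 mL/hr

0.9 mL/hr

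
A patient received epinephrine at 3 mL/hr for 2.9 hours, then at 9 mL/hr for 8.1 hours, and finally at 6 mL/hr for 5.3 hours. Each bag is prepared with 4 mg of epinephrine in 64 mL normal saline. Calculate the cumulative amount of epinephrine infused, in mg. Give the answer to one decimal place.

7.1 mg

Concentration = 4 mg ÷ 64 mL = 0.0625 mg/mL
Stage 1: 3 mL/hr × 2.9 hr = 8.7 mL → 8.7 mL × 0.0625 mg/mL = 0.54375 mg
Stage 2: 9 mL/hr × 8.1 hr = 72.9 mL → 72.9 mL × 0.0625 mg/mL = 4.55625 mg
Stage 3: 6 mL/hr × 5.3 hr = 31.8 mL → 31.8 mL × 0.0625 mg/mL = 1.9875 mg
Total = 0.54375 + 4.55625 + 1.9875 = 7.0875 mg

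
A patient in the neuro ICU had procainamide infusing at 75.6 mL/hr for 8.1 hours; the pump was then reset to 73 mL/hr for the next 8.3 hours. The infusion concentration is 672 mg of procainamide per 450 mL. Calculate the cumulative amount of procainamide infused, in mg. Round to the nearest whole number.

Concentration = 672 mg ÷ 450 mL = 1.493333 mg/mL
Stage 1: 75.6 mL/hr × 8.1 hr = 612.36 mL → 612.36 mL × 1.493333 mg/mL = 914.4576 mg
Stage 2: 73 mL/hr × 8.3 hr = 605.9 mL → 605.9 mL × 1.493333 mg/mL = 904.8107 mg
Total = 914.4576 + 904.8107 = 1819.268 mg

1819 mg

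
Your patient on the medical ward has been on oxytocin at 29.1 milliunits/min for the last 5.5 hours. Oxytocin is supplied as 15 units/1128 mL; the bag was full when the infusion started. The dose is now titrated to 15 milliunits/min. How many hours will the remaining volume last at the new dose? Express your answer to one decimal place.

Initial rate:
29.1 milliunits/min × 60 min/hr = 1746 milliunits/hr
Concentration = 15 units ÷ 1128 mL = 0.01329787 units/mL = 13.29787 milliunits/mL
Rate = 1746 milliunits/hr ÷ 13.29787 milliunits/mL = 131.2992 mL/hr
Volume infused so far = 131.2992 mL/hr × 5.5 hr = 722.1456 mL
Volume remaining = 1128 − 722.1456 = 405.8544 mL
New rate:
15 milliunits/min × 60 min/hr = 900 milliunits/hr
Rate = 900 milliunits/hr ÷ 13.29787 milliunits/mL = 67.68 mL/hr
Time remaining = 405.8544 mL ÷ 67.68 mL/hr = 5.996667 hr

6.0 hours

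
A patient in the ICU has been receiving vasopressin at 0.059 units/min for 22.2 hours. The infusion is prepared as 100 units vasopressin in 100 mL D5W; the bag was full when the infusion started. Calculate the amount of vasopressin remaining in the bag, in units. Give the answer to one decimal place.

21.4 units

0.059 units/min × 60 min/hr = 3.54 units/hr
Concentration = 100 units ÷ 100 mL = 1 units/mL
Rate = 3.54 units/hr ÷ 1 units/mL = 3.54 mL/hr
Volume infused = 3.54 mL/hr × 22.2 hr = 78.588 mL
Volume remaining = 100 − 78.588 = 21.412 mL
Drug remaining = 21.412 mL × 1 units/mL = 21.412 units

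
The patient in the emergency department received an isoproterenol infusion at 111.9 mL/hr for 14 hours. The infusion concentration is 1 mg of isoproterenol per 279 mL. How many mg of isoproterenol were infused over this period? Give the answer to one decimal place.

Concentration = 1 mg ÷ 279 mL = 0.003584229 mg/mL = 3.584229 mcg/mL
Drug rate = 111.9 mL/hr × 3.584229 mcg/mL = 401.0753 mcg/hr
Total = 401.0753 mcg/hr × 14 hr = 5615.054 mcg = 5.615054 mg

5.6 mg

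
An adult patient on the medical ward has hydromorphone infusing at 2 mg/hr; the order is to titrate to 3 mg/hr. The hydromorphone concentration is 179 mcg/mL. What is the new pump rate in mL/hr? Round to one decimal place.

Concentration = 179 mcg/mL = 0.179 mg/mL
Rate = 3 mg/hr ÷ 0.179 mg/mL = 16.75978 mL/hr

16.8 mL/hr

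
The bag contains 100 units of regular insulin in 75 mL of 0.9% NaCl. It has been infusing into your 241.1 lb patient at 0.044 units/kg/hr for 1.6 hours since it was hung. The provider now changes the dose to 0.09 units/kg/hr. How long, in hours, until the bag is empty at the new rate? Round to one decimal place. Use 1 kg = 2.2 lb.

Initial rate:
Weight = 241.1 lb ÷ 2.2 lb/kg = 109.5909 kg
Dose = 0.044 units/kg/hr × 109.5909 kg = 4.822 units/hr
Concentration = 100 units ÷ 75 mL = 1.333333 units/mL
Rate = 4.822 units/hr ÷ 1.333333 units/mL = 3.6165 mL/hr
Volume infused so far = 3.6165 mL/hr × 1.6 hr = 5.7864 mL
Volume remaining = 75 − 5.7864 = 69.2136 mL
New rate:
Dose = 0.09 units/kg/hr × 109.5909 kg = 9.863182 units/hr
Rate = 9.863182 units/hr ÷ 1.333333 units/mL = 7.397386 mL/hr
Time remaining = 69.2136 mL ÷ 7.397386 mL/hr = 9.356494 hr

9.4 hours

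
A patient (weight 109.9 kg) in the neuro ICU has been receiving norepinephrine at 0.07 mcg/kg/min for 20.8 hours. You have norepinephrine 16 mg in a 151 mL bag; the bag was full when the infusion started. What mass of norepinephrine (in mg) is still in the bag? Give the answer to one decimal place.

6.4 mg

Dose = 0.07 mcg/kg/min × 109.9 kg = 7.693 mcg/min
7.693 mcg/min × 60 min/hr = 461.58 mcg/hr
Concentration = 16 mg ÷ 151 mL = 0.1059603 mg/mL = 105.9603 mcg/mL
Rate = 461.58 mcg/hr ÷ 105.9603 mcg/mL = 4.356161 mL/hr
Volume infused = 4.356161 mL/hr × 20.8 hr = 90.60815 mL
Volume remaining = 151 − 90.60815 = 60.39185 mL
Drug remaining = 60.39185 mL × 105.9603 mcg/mL = 6399.136 mcg = 6.399136 mg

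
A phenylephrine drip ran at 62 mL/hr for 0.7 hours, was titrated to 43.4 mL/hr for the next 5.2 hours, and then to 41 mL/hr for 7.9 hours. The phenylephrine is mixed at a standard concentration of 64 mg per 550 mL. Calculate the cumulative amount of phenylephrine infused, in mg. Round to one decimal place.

69.0 mg

Concentration = 64 mg ÷ 550 mL = 0.1163636 mg/mL
Stage 1: 62 mL/hr × 0.7 hr = 43.4 mL → 43.4 mL × 0.1163636 mg/mL = 5.050182 mg
Stage 2: 43.4 mL/hr × 5.2 hr = 225.68 mL → 225.68 mL × 0.1163636 mg/mL = 26.26095 mg
Stage 3: 41 mL/hr × 7.9 hr = 323.9 mL → 323.9 mL × 0.1163636 mg/mL = 37.69018 mg
Total = 5.050182 + 26.26095 + 37.69018 = 69.00131 mg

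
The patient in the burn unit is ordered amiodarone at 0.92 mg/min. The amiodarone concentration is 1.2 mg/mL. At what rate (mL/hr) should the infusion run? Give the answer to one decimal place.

0.92 mg/min × 60 min/hr = 55.2 mg/hr
Rate = 55.2 mg/hr ÷ 1.2 mg/mL = 46 mL/hr

46.0 mL/hr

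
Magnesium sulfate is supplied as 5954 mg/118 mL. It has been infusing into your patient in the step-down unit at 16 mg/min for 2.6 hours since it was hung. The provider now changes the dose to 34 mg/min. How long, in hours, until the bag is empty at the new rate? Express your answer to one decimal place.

Initial rate:
16 mg/min × 60 min/hr = 960 mg/hr
Concentration = 5954 mg ÷ 118 mL = 50.45763 mg/mL
Rate = 960 mg/hr ÷ 50.45763 mg/mL = 19.02586 mL/hr
Volume infused so far = 19.02586 mL/hr × 2.6 hr = 49.46725 mL
Volume remaining = 118 − 49.46725 = 68.53275 mL
New rate:
34 mg/min × 60 min/hr = 2040 mg/hr
Rate = 2040 mg/hr ÷ 50.45763 mg/mL = 40.42996 mL/hr
Time remaining = 68.53275 mL ÷ 40.42996 mL/hr = 1.695098 hr

1.7 hours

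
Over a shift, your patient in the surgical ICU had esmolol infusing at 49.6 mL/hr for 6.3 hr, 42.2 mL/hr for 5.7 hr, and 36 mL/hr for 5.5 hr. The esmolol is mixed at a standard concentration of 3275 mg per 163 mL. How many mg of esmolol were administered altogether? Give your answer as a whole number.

Concentration = 3275 mg ÷ 163 mL = 20.09202 mg/mL
Stage 1: 49.6 mL/hr × 6.3 hr = 312.48 mL → 312.48 mL × 20.09202 mg/mL = 6278.356 mg
Stage 2: 42.2 mL/hr × 5.7 hr = 240.54 mL → 240.54 mL × 20.09202 mg/mL = 4832.936 mg
Stage 3: 36 mL/hr × 5.5 hr = 198 mL → 198 mL × 20.09202 mg/mL = 3978.221 mg
Total = 6278.356 + 4832.936 + 3978.221 = 15089.51 mg

15090 mg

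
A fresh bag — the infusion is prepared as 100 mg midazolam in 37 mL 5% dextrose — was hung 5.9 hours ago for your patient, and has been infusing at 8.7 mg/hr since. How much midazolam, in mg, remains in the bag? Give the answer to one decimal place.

Concentration = 100 mg ÷ 37 mL = 2.702703 mg/mL
Rate = 8.7 mg/hr ÷ 2.702703 mg/mL = 3.219 mL/hr
Volume infused = 3.219 mL/hr × 5.9 hr = 18.9921 mL
Volume remaining = 37 − 18.9921 = 18.0079 mL
Drug remaining = 18.0079 mL × 2.702703 mg/mL = 48.67 mg

48.7 mg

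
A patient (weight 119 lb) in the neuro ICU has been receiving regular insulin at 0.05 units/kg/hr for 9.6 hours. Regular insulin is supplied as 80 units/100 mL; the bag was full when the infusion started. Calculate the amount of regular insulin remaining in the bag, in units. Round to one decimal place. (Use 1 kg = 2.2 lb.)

Weight = 119 lb ÷ 2.2 lb/kg = 54.09091 kg
Dose = 0.05 units/kg/hr × 54.09091 kg = 2.704545 units/hr
Concentration = 80 units ÷ 100 mL = 0.8 units/mL
Rate = 2.704545 units/hr ÷ 0.8 units/mL = 3.380682 mL/hr
Volume infused = 3.380682 mL/hr × 9.6 hr = 32.45455 mL
Volume remaining = 100 − 32.45455 = 67.54545 mL
Drug remaining = 67.54545 mL × 0.8 units/mL = 54.03636 units

54.0 units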